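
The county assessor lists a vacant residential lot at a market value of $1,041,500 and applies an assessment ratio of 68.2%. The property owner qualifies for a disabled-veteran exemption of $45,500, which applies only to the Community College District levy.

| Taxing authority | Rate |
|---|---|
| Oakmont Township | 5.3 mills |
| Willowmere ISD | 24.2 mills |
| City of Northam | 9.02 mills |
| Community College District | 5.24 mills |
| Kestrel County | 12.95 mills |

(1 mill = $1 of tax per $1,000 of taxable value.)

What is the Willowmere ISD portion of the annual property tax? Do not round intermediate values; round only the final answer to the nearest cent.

$17,189.33

Assessed value = $1,041,500 × 0.682 = $710,303
Willowmere ISD taxable value = $710,303 (exemption does not apply)
Willowmere ISD levy = $710,303 × 0.0242 = $17,189.3326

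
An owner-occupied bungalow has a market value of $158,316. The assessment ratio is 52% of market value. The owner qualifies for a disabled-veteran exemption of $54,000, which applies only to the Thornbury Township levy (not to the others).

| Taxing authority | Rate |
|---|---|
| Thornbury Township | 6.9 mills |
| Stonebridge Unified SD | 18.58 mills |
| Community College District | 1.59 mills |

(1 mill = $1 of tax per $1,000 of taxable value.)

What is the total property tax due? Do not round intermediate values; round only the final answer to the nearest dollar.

Assessed value = $158,316 × 0.52 = $82,324.32
Thornbury Township: ($82,324.32 − $54,000) × 0.0069 = $28,324.32 × 0.0069 = $195.437808
Stonebridge Unified SD: $82,324.32 × 0.01858 = $1,529.5858656
Community College District: $82,324.32 × 0.00159 = $130.8956688
Total = $1,855.9193424

$1,856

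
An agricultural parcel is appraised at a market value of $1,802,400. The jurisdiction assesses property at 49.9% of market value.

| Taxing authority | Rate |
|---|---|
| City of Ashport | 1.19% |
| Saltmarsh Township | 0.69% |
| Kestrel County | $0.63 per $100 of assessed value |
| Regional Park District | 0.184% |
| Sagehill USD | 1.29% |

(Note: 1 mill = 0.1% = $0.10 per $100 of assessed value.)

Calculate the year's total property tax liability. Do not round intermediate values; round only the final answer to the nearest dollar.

Assessed value = $1,802,400 × 0.499 = $899,397.6
City of Ashport: $899,397.6 × 0.0119 = $10,702.83144
Saltmarsh Township: $899,397.6 × 0.0069 = $6,205.84344
Kestrel County: $899,397.6 × 0.0063 = $5,666.20488
Regional Park District: $899,397.6 × 0.00184 = $1,654.891584
Sagehill USD: $899,397.6 × 0.0129 = $11,602.22904
Total = $35,832.000384

$35,832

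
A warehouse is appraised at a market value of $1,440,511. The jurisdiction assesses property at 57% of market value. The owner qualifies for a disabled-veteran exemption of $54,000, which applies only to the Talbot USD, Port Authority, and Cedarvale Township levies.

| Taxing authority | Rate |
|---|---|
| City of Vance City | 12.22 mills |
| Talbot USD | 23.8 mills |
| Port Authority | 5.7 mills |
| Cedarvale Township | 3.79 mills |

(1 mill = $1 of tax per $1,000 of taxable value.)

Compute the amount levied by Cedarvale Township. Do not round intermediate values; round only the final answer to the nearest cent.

$2,907.28

Assessed value = $1,440,511 × 0.57 = $821,091.27
Cedarvale Township taxable value = $821,091.27 − $54,000 = $767,091.27
Cedarvale Township levy = $767,091.27 × 0.00379 = $2,907.2759133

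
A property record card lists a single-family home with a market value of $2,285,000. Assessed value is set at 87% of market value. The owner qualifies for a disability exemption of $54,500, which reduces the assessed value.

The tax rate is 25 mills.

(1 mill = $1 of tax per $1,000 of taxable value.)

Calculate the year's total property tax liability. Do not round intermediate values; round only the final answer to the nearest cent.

$48,336.25

Assessed value = $2,285,000 × 0.87 = $1,987,950
Taxable value = $1,987,950 − $54,500 = $1,933,450
Tax = $1,933,450 × 0.025 = $48,336.25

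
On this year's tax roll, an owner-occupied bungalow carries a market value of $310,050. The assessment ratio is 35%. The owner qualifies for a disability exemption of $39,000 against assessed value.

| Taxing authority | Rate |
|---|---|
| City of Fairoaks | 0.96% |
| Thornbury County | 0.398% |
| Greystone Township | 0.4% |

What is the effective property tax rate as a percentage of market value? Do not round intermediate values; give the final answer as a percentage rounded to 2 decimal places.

Assessed value = $310,050 × 0.35 = $108,517.5
Taxable value = $108,517.5 − $39,000 = $69,517.5
City of Fairoaks: $69,517.5 × 0.0096 = $667.368
Thornbury County: $69,517.5 × 0.00398 = $276.67965
Greystone Township: $69,517.5 × 0.004 = $278.07
Total tax = $1,222.11765
Effective rate = $1,222.11765 ÷ $310,050 = 0.39% of market value

0.39%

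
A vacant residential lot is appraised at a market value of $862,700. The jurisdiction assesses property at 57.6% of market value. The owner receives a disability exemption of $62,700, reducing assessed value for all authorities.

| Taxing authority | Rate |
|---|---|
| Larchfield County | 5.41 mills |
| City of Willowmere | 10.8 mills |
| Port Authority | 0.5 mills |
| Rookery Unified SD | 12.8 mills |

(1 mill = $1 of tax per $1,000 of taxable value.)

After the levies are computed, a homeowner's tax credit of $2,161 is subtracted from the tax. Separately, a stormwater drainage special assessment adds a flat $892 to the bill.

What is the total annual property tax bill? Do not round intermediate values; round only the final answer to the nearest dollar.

Assessed value = $862,700 × 0.576 = $496,915.2
Taxable value = $496,915.2 − $62,700 = $434,215.2
Larchfield County: $434,215.2 × 0.00541 = $2,349.104232
City of Willowmere: $434,215.2 × 0.0108 = $4,689.52416
Port Authority: $434,215.2 × 0.0005 = $217.1076
Rookery Unified SD: $434,215.2 × 0.0128 = $5,557.95456
Levies subtotal = $12,813.690552
After credit = $12,813.690552 − $2,161 = $10,652.690552
Total = $10,652.690552 + $892 = $11,544.690552

$11,545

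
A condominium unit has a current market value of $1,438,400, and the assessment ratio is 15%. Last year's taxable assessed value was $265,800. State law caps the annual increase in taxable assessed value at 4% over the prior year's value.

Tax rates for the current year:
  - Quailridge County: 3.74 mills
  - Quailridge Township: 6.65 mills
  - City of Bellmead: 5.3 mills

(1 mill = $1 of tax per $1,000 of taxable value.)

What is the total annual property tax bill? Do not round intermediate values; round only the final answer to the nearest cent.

$3,385.27

Uncapped assessed value = $1,438,400 × 0.15 = $215,760
Cap limit = $265,800 × 1.04 = $276,432
Taxable assessed value = min($215,760, $276,432) = $215,760 (cap does not bind)
Quailridge County: $215,760 × 0.00374 = $806.9424
Quailridge Township: $215,760 × 0.00665 = $1,434.804
City of Bellmead: $215,760 × 0.0053 = $1,143.528
Total = $3,385.2744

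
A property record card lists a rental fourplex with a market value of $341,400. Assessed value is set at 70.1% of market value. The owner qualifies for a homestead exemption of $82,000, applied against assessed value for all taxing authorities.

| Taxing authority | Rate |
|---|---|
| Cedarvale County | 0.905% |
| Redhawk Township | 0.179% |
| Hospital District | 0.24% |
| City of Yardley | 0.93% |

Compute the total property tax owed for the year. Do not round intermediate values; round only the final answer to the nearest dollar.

Assessed value = $341,400 × 0.701 = $239,321.4
Taxable value = $239,321.4 − $82,000 = $157,321.4
Cedarvale County: $157,321.4 × 0.00905 = $1,423.75867
Redhawk Township: $157,321.4 × 0.00179 = $281.605306
Hospital District: $157,321.4 × 0.0024 = $377.57136
City of Yardley: $157,321.4 × 0.0093 = $1,463.08902
Total = $1,423.75867 + $281.605306 + $377.57136 + $1,463.08902 = $3,546.024356

$3,546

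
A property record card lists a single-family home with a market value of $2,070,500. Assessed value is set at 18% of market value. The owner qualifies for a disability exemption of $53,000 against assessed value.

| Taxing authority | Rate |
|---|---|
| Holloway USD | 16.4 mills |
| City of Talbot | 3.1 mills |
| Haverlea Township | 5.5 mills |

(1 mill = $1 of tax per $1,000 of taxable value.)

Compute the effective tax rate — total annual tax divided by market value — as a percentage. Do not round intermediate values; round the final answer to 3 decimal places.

0.386%

Assessed value = $2,070,500 × 0.18 = $372,690
Taxable value = $372,690 − $53,000 = $319,690
Holloway USD: $319,690 × 0.0164 = $5,242.916
City of Talbot: $319,690 × 0.0031 = $991.039
Haverlea Township: $319,690 × 0.0055 = $1,758.295
Total tax = $7,992.25
Effective rate = $7,992.25 ÷ $2,070,500 = 0.386% of market value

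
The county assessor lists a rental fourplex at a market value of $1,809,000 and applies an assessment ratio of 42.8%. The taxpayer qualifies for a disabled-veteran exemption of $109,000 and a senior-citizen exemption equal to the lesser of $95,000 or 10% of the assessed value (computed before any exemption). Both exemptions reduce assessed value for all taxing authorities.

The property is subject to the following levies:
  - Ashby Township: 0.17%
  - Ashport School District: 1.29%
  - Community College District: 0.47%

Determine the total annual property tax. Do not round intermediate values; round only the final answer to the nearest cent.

Assessed value = $1,809,000 × 0.428 = $774,252
Senior-citizen exemption = min($95,000, 10% × $774,252) = min($95,000, $77,425.2) = $77,425.2 (percentage binds)
Taxable value = $774,252 − $109,000 − $77,425.2 = $587,826.8
Ashby Township: $587,826.8 × 0.0017 = $999.30556
Ashport School District: $587,826.8 × 0.0129 = $7,582.96572
Community College District: $587,826.8 × 0.0047 = $2,762.78596
Total = $11,345.05724

$11,345.06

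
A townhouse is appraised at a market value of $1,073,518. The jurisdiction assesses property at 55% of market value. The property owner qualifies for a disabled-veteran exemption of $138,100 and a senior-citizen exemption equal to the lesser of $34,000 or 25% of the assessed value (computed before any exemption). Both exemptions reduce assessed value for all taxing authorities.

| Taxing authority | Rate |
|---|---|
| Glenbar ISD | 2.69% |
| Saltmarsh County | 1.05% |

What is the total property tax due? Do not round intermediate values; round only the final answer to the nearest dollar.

$15,646

Assessed value = $1,073,518 × 0.55 = $590,434.9
Senior-citizen exemption = min($34,000, 25% × $590,434.9) = min($34,000, $147,608.725) = $34,000 (dollar cap binds)
Taxable value = $590,434.9 − $138,100 − $34,000 = $418,334.9
Glenbar ISD: $418,334.9 × 0.0269 = $11,253.20881
Saltmarsh County: $418,334.9 × 0.0105 = $4,392.51645
Total = $15,645.72526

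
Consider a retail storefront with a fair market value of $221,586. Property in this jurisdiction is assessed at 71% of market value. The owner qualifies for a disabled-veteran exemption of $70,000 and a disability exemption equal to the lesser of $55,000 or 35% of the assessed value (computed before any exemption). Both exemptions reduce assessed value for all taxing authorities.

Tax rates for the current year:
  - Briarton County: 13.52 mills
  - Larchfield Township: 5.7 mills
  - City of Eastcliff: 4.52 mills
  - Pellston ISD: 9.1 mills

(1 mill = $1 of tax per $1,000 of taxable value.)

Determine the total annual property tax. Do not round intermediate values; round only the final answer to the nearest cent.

$1,061.59

Assessed value = $221,586 × 0.71 = $157,326.06
Disability exemption = min($55,000, 35% × $157,326.06) = min($55,000, $55,064.121) = $55,000 (dollar cap binds)
Taxable value = $157,326.06 − $70,000 − $55,000 = $32,326.06
Briarton County: $32,326.06 × 0.01352 = $437.0483312
Larchfield Township: $32,326.06 × 0.0057 = $184.258542
City of Eastcliff: $32,326.06 × 0.00452 = $146.1137912
Pellston ISD: $32,326.06 × 0.0091 = $294.167146
Total = $1,061.5878104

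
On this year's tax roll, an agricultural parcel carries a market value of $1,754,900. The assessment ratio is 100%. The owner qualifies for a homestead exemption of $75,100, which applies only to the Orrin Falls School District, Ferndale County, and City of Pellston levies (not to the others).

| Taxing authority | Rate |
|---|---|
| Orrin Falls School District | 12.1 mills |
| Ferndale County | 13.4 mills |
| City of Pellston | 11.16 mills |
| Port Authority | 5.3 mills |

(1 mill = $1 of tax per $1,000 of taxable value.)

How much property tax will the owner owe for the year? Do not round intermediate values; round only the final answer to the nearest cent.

Assessed value = $1,754,900 × 1 = $1,754,900
Orrin Falls School District: ($1,754,900 − $75,100) × 0.0121 = $1,679,800 × 0.0121 = $20,325.58
Ferndale County: ($1,754,900 − $75,100) × 0.0134 = $1,679,800 × 0.0134 = $22,509.32
City of Pellston: ($1,754,900 − $75,100) × 0.01116 = $1,679,800 × 0.01116 = $18,746.568
Port Authority: $1,754,900 × 0.0053 = $9,300.97
Total = $70,882.438

$70,882.44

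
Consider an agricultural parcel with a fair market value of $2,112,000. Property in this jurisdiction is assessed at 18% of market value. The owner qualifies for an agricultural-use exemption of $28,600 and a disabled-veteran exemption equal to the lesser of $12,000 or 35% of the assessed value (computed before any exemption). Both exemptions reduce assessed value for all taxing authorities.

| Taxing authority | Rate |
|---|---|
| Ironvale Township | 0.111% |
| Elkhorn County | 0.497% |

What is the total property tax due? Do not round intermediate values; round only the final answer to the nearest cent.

Assessed value = $2,112,000 × 0.18 = $380,160
Disabled-veteran exemption = min($12,000, 35% × $380,160) = min($12,000, $133,056) = $12,000 (dollar cap binds)
Taxable value = $380,160 − $28,600 − $12,000 = $339,560
Ironvale Township: $339,560 × 0.00111 = $376.9116
Elkhorn County: $339,560 × 0.00497 = $1,687.6132
Total = $2,064.5248

$2,064.52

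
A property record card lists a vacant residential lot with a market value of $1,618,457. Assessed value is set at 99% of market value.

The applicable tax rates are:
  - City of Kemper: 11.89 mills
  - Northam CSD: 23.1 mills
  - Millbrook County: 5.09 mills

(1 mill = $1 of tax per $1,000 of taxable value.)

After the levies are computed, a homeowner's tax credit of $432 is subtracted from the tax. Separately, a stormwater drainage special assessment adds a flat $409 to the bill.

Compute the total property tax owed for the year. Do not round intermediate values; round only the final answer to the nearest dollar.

$64,196

Assessed value = $1,618,457 × 0.99 = $1,602,272.43
City of Kemper: $1,602,272.43 × 0.01189 = $19,051.0191927
Northam CSD: $1,602,272.43 × 0.0231 = $37,012.493133
Millbrook County: $1,602,272.43 × 0.00509 = $8,155.5666687
Levies subtotal = $64,219.0789944
After credit = $64,219.0789944 − $432 = $63,787.0789944
Total = $63,787.0789944 + $409 = $64,196.0789944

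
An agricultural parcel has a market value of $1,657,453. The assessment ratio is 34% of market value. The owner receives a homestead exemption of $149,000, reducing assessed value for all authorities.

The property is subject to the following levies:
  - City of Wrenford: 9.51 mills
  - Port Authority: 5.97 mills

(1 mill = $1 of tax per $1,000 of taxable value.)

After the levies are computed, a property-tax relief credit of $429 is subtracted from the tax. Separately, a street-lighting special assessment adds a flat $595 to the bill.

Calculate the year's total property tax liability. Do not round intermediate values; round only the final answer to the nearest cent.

Assessed value = $1,657,453 × 0.34 = $563,534.02
Taxable value = $563,534.02 − $149,000 = $414,534.02
City of Wrenford: $414,534.02 × 0.00951 = $3,942.2185302
Port Authority: $414,534.02 × 0.00597 = $2,474.7680994
Levies subtotal = $6,416.9866296
After credit = $6,416.9866296 − $429 = $5,987.9866296
Total = $5,987.9866296 + $595 = $6,582.9866296

$6,582.99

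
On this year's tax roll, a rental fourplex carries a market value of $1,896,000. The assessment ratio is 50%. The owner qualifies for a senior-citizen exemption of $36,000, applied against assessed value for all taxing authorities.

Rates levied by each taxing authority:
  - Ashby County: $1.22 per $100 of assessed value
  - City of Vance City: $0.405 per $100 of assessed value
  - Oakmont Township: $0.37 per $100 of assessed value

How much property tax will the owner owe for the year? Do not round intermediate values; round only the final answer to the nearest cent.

Assessed value = $1,896,000 × 0.5 = $948,000
Taxable value = $948,000 − $36,000 = $912,000
Ashby County: $912,000 × 0.0122 = $11,126.4
City of Vance City: $912,000 × 0.00405 = $3,693.6
Oakmont Township: $912,000 × 0.0037 = $3,374.4
Total = $11,126.4 + $3,693.6 + $3,374.4 = $18,194.4

$18,194.40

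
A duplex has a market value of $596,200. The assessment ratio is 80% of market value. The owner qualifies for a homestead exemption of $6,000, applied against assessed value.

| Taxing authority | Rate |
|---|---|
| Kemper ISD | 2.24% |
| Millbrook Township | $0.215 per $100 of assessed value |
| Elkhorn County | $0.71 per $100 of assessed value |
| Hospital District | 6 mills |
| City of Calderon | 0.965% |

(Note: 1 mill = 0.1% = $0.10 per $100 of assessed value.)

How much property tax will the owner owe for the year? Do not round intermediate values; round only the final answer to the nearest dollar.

Assessed value = $596,200 × 0.8 = $476,960
Taxable value = $476,960 − $6,000 = $470,960
Kemper ISD: $470,960 × 0.0224 = $10,549.504
Millbrook Township: $470,960 × 0.00215 = $1,012.564
Elkhorn County: $470,960 × 0.0071 = $3,343.816
Hospital District: $470,960 × 0.006 = $2,825.76
City of Calderon: $470,960 × 0.00965 = $4,544.764
Total = $22,276.408

$22,276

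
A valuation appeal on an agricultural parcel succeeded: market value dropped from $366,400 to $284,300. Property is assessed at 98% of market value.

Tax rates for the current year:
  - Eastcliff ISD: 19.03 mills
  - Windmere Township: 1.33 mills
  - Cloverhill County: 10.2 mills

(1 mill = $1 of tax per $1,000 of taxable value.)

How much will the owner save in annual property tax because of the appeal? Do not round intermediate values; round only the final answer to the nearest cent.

$2,458.80

Old assessed value = $366,400 × 0.98 = $359,072
New assessed value = $284,300 × 0.98 = $278,614
Combined rate = 0.01903 + 0.00133 + 0.0102 = 0.03056
Old tax = $359,072 × 0.03056 = $10,973.24032
New tax = $278,614 × 0.03056 = $8,514.44384
Reduction = $10,973.24032 − $8,514.44384 = $2,458.79648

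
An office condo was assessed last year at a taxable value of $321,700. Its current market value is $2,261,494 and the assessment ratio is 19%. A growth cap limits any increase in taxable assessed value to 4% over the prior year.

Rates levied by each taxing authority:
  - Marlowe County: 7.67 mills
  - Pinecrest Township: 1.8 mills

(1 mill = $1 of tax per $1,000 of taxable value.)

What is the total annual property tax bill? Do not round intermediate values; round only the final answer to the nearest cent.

$3,168.36

Uncapped assessed value = $2,261,494 × 0.19 = $429,683.86
Cap limit = $321,700 × 1.04 = $334,568
Taxable assessed value = min($429,683.86, $334,568) = $334,568 (cap binds)
Marlowe County: $334,568 × 0.00767 = $2,566.13656
Pinecrest Township: $334,568 × 0.0018 = $602.2224
Total = $3,168.35896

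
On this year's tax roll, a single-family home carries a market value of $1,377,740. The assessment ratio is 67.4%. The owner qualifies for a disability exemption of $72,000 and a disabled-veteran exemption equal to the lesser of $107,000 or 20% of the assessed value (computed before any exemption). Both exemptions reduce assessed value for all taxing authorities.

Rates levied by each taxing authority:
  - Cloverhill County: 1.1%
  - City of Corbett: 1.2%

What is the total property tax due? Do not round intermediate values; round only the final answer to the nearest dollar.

$17,241

Assessed value = $1,377,740 × 0.674 = $928,596.76
Disabled-veteran exemption = min($107,000, 20% × $928,596.76) = min($107,000, $185,719.352) = $107,000 (dollar cap binds)
Taxable value = $928,596.76 − $72,000 − $107,000 = $749,596.76
Cloverhill County: $749,596.76 × 0.011 = $8,245.56436
City of Corbett: $749,596.76 × 0.012 = $8,995.16112
Total = $17,240.72548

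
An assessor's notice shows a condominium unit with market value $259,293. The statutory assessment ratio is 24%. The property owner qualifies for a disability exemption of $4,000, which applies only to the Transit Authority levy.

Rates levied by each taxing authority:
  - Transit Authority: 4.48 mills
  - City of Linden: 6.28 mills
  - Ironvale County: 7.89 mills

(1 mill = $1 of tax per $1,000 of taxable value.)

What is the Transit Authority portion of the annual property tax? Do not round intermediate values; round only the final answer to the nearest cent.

Assessed value = $259,293 × 0.24 = $62,230.32
Transit Authority taxable value = $62,230.32 − $4,000 = $58,230.32
Transit Authority levy = $58,230.32 × 0.00448 = $260.8718336

$260.87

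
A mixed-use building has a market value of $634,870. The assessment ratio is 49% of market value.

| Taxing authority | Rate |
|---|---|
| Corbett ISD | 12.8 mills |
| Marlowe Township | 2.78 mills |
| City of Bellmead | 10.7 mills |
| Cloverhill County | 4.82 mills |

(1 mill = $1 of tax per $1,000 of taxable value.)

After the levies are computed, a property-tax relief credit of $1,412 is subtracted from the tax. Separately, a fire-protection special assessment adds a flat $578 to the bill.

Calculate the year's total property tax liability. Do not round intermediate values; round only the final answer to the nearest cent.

Assessed value = $634,870 × 0.49 = $311,086.3
Corbett ISD: $311,086.3 × 0.0128 = $3,981.90464
Marlowe Township: $311,086.3 × 0.00278 = $864.819914
City of Bellmead: $311,086.3 × 0.0107 = $3,328.62341
Cloverhill County: $311,086.3 × 0.00482 = $1,499.435966
Levies subtotal = $9,674.78393
After credit = $9,674.78393 − $1,412 = $8,262.78393
Total = $8,262.78393 + $578 = $8,840.78393

$8,840.78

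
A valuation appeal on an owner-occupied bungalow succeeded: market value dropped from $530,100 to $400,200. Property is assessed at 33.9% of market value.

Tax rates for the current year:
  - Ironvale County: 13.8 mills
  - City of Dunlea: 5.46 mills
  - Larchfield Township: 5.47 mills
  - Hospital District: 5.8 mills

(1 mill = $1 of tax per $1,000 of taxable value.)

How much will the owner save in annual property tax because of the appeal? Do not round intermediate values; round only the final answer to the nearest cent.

$1,344.42

Old assessed value = $530,100 × 0.339 = $179,703.9
New assessed value = $400,200 × 0.339 = $135,667.8
Combined rate = 0.0138 + 0.00546 + 0.00547 + 0.0058 = 0.03053
Old tax = $179,703.9 × 0.03053 = $5,486.360067
New tax = $135,667.8 × 0.03053 = $4,141.937934
Reduction = $5,486.360067 − $4,141.937934 = $1,344.422133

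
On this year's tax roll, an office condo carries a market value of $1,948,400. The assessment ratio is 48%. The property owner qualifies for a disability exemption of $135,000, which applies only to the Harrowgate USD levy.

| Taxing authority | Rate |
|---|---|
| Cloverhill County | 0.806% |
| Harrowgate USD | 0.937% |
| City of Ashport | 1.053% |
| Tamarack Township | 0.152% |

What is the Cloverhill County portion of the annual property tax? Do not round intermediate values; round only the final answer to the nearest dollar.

$7,538

Assessed value = $1,948,400 × 0.48 = $935,232
Cloverhill County taxable value = $935,232 (exemption does not apply)
Cloverhill County levy = $935,232 × 0.00806 = $7,537.96992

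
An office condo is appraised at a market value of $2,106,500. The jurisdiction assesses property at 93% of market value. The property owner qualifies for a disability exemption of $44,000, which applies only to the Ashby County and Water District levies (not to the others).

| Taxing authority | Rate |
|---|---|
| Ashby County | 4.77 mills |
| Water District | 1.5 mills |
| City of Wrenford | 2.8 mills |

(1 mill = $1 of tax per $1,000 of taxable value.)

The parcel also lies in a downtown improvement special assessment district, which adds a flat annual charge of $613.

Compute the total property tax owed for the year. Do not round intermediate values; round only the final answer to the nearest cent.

$18,105.66

Assessed value = $2,106,500 × 0.93 = $1,959,045
Ashby County: ($1,959,045 − $44,000) × 0.00477 = $1,915,045 × 0.00477 = $9,134.76465
Water District: ($1,959,045 − $44,000) × 0.0015 = $1,915,045 × 0.0015 = $2,872.5675
City of Wrenford: $1,959,045 × 0.0028 = $5,485.326
Levies subtotal = $17,492.65815
Total = $17,492.65815 + $613 = $18,105.65815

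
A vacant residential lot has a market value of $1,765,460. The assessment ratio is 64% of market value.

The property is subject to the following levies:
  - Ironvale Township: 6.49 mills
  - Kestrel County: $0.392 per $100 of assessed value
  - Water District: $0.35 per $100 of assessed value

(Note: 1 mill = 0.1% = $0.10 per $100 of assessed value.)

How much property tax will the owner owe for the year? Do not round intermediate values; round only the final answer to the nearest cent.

Assessed value = $1,765,460 × 0.64 = $1,129,894.4
Ironvale Township: $1,129,894.4 × 0.00649 = $7,333.014656
Kestrel County: $1,129,894.4 × 0.00392 = $4,429.186048
Water District: $1,129,894.4 × 0.0035 = $3,954.6304
Total = $15,716.831104

$15,716.83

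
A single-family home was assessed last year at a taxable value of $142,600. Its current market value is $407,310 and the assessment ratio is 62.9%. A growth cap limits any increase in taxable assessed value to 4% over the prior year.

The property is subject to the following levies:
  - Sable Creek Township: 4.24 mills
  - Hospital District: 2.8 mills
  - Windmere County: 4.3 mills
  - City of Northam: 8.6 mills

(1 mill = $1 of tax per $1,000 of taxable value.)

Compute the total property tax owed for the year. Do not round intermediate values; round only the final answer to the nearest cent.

Uncapped assessed value = $407,310 × 0.629 = $256,197.99
Cap limit = $142,600 × 1.04 = $148,304
Taxable assessed value = min($256,197.99, $148,304) = $148,304 (cap binds)
Sable Creek Township: $148,304 × 0.00424 = $628.80896
Hospital District: $148,304 × 0.0028 = $415.2512
Windmere County: $148,304 × 0.0043 = $637.7072
City of Northam: $148,304 × 0.0086 = $1,275.4144
Total = $2,957.18176

$2,957.18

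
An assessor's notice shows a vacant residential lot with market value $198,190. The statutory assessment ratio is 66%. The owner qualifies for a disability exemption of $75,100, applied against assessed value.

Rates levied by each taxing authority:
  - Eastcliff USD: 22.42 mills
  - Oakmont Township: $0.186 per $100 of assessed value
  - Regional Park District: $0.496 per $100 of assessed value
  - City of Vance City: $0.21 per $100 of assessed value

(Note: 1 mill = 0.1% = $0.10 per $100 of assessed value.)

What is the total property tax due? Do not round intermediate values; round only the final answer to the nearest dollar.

Assessed value = $198,190 × 0.66 = $130,805.4
Taxable value = $130,805.4 − $75,100 = $55,705.4
Eastcliff USD: $55,705.4 × 0.02242 = $1,248.915068
Oakmont Township: $55,705.4 × 0.00186 = $103.612044
Regional Park District: $55,705.4 × 0.00496 = $276.298784
City of Vance City: $55,705.4 × 0.0021 = $116.98134
Total = $1,745.807236

$1,746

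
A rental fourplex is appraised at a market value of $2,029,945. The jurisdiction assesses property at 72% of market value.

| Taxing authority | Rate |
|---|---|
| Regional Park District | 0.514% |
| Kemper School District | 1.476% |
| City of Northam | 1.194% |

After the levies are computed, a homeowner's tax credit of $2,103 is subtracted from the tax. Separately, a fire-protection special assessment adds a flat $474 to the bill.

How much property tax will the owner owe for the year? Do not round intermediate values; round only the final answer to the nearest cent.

Assessed value = $2,029,945 × 0.72 = $1,461,560.4
Regional Park District: $1,461,560.4 × 0.00514 = $7,512.420456
Kemper School District: $1,461,560.4 × 0.01476 = $21,572.631504
City of Northam: $1,461,560.4 × 0.01194 = $17,451.031176
Levies subtotal = $46,536.083136
After credit = $46,536.083136 − $2,103 = $44,433.083136
Total = $44,433.083136 + $474 = $44,907.083136

$44,907.08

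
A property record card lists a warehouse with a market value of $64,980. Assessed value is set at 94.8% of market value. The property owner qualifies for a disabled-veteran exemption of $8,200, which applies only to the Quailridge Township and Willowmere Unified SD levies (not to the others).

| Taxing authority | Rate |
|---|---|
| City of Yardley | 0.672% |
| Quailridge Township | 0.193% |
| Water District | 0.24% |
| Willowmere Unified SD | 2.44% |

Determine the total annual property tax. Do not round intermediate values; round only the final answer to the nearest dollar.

Assessed value = $64,980 × 0.948 = $61,601.04
City of Yardley: $61,601.04 × 0.00672 = $413.9589888
Quailridge Township: ($61,601.04 − $8,200) × 0.00193 = $53,401.04 × 0.00193 = $103.0640072
Water District: $61,601.04 × 0.0024 = $147.842496
Willowmere Unified SD: ($61,601.04 − $8,200) × 0.0244 = $53,401.04 × 0.0244 = $1,302.985376
Total = $1,967.850868

$1,968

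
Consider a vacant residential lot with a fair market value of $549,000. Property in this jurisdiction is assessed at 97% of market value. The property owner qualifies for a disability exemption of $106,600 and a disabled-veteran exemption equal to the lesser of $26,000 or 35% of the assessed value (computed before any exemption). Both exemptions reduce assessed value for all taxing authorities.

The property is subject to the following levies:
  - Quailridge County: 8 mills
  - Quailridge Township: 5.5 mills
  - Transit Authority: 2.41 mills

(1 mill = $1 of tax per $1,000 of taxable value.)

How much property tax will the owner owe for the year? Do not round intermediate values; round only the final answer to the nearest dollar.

Assessed value = $549,000 × 0.97 = $532,530
Disabled-veteran exemption = min($26,000, 35% × $532,530) = min($26,000, $186,385.5) = $26,000 (dollar cap binds)
Taxable value = $532,530 − $106,600 − $26,000 = $399,930
Quailridge County: $399,930 × 0.008 = $3,199.44
Quailridge Township: $399,930 × 0.0055 = $2,199.615
Transit Authority: $399,930 × 0.00241 = $963.8313
Total = $6,362.8863

$6,363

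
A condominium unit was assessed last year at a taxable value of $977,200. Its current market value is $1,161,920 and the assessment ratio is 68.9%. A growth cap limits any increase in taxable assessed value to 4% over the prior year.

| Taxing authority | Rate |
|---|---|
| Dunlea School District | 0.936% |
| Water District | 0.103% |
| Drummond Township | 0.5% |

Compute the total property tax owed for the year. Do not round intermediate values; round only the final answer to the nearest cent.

Uncapped assessed value = $1,161,920 × 0.689 = $800,562.88
Cap limit = $977,200 × 1.04 = $1,016,288
Taxable assessed value = min($800,562.88, $1,016,288) = $800,562.88 (cap does not bind)
Dunlea School District: $800,562.88 × 0.00936 = $7,493.2685568
Water District: $800,562.88 × 0.00103 = $824.5797664
Drummond Township: $800,562.88 × 0.005 = $4,002.8144
Total = $12,320.6627232

$12,320.66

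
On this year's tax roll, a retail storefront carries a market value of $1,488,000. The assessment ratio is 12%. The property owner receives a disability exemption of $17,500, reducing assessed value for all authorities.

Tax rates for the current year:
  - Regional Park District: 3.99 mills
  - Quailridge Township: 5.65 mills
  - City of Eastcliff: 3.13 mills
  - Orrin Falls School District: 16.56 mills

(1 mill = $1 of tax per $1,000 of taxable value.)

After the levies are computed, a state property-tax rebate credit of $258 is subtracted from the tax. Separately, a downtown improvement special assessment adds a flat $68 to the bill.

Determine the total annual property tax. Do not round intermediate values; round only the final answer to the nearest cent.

Assessed value = $1,488,000 × 0.12 = $178,560
Taxable value = $178,560 − $17,500 = $161,060
Regional Park District: $161,060 × 0.00399 = $642.6294
Quailridge Township: $161,060 × 0.00565 = $909.989
City of Eastcliff: $161,060 × 0.00313 = $504.1178
Orrin Falls School District: $161,060 × 0.01656 = $2,667.1536
Levies subtotal = $4,723.8898
After credit = $4,723.8898 − $258 = $4,465.8898
Total = $4,465.8898 + $68 = $4,533.8898

$4,533.89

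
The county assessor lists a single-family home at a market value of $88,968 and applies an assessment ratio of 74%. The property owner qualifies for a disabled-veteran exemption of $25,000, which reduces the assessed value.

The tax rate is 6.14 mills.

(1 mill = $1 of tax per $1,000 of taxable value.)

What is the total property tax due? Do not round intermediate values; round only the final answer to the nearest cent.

$250.74

Assessed value = $88,968 × 0.74 = $65,836.32
Taxable value = $65,836.32 − $25,000 = $40,836.32
Tax = $40,836.32 × 0.00614 = $250.7350048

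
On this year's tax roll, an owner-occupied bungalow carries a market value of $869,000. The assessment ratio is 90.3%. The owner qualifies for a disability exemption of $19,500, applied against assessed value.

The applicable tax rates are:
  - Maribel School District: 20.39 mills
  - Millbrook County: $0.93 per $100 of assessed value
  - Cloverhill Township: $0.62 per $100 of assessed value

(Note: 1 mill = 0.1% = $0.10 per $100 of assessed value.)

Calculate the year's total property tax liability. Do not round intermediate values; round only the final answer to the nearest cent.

Assessed value = $869,000 × 0.903 = $784,707
Taxable value = $784,707 − $19,500 = $765,207
Maribel School District: $765,207 × 0.02039 = $15,602.57073
Millbrook County: $765,207 × 0.0093 = $7,116.4251
Cloverhill Township: $765,207 × 0.0062 = $4,744.2834
Total = $27,463.27923

$27,463.28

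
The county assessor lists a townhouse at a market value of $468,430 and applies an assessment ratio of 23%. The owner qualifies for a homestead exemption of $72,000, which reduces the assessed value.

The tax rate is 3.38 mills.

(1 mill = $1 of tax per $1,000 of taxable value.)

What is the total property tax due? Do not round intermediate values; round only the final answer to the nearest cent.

Assessed value = $468,430 × 0.23 = $107,738.9
Taxable value = $107,738.9 − $72,000 = $35,738.9
Tax = $35,738.9 × 0.00338 = $120.797482

$120.80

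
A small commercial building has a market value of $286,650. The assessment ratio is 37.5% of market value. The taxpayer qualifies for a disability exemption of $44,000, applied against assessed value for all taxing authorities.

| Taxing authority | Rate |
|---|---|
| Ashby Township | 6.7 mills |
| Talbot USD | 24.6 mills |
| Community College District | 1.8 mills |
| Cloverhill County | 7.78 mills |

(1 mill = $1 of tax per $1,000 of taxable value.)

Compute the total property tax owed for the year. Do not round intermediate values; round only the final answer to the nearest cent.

Assessed value = $286,650 × 0.375 = $107,493.75
Taxable value = $107,493.75 − $44,000 = $63,493.75
Ashby Township: $63,493.75 × 0.0067 = $425.408125
Talbot USD: $63,493.75 × 0.0246 = $1,561.94625
Community College District: $63,493.75 × 0.0018 = $114.28875
Cloverhill County: $63,493.75 × 0.00778 = $493.981375
Total = $425.408125 + $1,561.94625 + $114.28875 + $493.981375 = $2,595.6245

$2,595.62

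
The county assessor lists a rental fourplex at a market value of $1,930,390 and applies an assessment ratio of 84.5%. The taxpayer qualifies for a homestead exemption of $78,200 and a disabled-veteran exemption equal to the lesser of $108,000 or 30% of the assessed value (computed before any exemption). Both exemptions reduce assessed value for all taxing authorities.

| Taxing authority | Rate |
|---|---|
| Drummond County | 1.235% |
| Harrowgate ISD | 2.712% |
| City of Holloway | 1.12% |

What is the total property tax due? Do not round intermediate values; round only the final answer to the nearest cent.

$73,217.11

Assessed value = $1,930,390 × 0.845 = $1,631,179.55
Disabled-veteran exemption = min($108,000, 30% × $1,631,179.55) = min($108,000, $489,353.865) = $108,000 (dollar cap binds)
Taxable value = $1,631,179.55 − $78,200 − $108,000 = $1,444,979.55
Drummond County: $1,444,979.55 × 0.01235 = $17,845.4974425
Harrowgate ISD: $1,444,979.55 × 0.02712 = $39,187.845396
City of Holloway: $1,444,979.55 × 0.0112 = $16,183.77096
Total = $73,217.1137985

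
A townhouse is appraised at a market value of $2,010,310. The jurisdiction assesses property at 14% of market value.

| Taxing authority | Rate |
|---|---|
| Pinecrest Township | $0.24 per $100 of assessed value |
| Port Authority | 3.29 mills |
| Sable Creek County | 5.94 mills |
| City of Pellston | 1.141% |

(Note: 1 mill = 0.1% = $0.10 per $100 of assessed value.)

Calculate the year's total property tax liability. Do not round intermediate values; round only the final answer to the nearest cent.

$6,484.46

Assessed value = $2,010,310 × 0.14 = $281,443.4
Pinecrest Township: $281,443.4 × 0.0024 = $675.46416
Port Authority: $281,443.4 × 0.00329 = $925.948786
Sable Creek County: $281,443.4 × 0.00594 = $1,671.773796
City of Pellston: $281,443.4 × 0.01141 = $3,211.269194
Total = $6,484.455936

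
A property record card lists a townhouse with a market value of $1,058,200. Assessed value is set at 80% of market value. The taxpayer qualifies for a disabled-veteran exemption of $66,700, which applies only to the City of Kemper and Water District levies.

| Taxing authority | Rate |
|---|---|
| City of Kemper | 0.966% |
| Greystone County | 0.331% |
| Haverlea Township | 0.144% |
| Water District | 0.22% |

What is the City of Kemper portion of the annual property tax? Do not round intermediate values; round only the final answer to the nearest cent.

Assessed value = $1,058,200 × 0.8 = $846,560
City of Kemper taxable value = $846,560 − $66,700 = $779,860
City of Kemper levy = $779,860 × 0.00966 = $7,533.4476

$7,533.45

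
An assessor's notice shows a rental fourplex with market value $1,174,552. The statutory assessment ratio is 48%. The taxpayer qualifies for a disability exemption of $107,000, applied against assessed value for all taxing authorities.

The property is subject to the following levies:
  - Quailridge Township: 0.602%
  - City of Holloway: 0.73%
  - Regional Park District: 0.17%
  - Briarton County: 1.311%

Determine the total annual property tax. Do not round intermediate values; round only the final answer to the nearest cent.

Assessed value = $1,174,552 × 0.48 = $563,784.96
Taxable value = $563,784.96 − $107,000 = $456,784.96
Quailridge Township: $456,784.96 × 0.00602 = $2,749.8454592
City of Holloway: $456,784.96 × 0.0073 = $3,334.530208
Regional Park District: $456,784.96 × 0.0017 = $776.534432
Briarton County: $456,784.96 × 0.01311 = $5,988.4508256
Total = $2,749.8454592 + $3,334.530208 + $776.534432 + $5,988.4508256 = $12,849.3609248

$12,849.36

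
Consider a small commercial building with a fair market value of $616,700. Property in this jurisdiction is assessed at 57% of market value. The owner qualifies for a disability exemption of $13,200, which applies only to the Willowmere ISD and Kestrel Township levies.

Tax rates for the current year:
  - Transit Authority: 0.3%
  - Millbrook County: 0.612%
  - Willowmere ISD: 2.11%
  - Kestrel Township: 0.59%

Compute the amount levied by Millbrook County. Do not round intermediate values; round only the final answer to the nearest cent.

Assessed value = $616,700 × 0.57 = $351,519
Millbrook County taxable value = $351,519 (exemption does not apply)
Millbrook County levy = $351,519 × 0.00612 = $2,151.29628

$2,151.30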